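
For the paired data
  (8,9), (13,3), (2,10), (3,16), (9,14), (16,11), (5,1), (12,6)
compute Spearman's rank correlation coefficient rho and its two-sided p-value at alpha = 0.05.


Step 1: Rank x and y separately (midranks; no ties here).
rank(x): 8->4, 13->7, 2->1, 3->2, 9->5, 16->8, 5->3, 12->6
rank(y): 9->4, 3->2, 10->5, 16->8, 14->7, 11->6, 1->1, 6->3
Step 2: d_i = R_x(i) - R_y(i); compute d_i^2.
  (4-4)^2=0, (7-2)^2=25, (1-5)^2=16, (2-8)^2=36, (5-7)^2=4, (8-6)^2=4, (3-1)^2=4, (6-3)^2=9
sum(d^2) = 98.
Step 3: rho = 1 - 6*98 / (8*(8^2 - 1)) = 1 - 588/504 = -0.166667.
Step 4: Under H0, t = rho * sqrt((n-2)/(1-rho^2)) = -0.4140 ~ t(6).
Step 5: Two-sided p-value from the t-distribution with 6 df = 0.693239.
Step 6: alpha = 0.05. fail to reject H0.

rho = -0.1667, p = 0.693239, fail to reject H0 at alpha = 0.05.


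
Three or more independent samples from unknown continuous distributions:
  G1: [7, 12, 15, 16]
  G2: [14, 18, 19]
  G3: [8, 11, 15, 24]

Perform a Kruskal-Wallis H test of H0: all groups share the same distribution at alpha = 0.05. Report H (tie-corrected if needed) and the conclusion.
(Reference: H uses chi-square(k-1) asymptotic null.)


Step 1: Combine all N = 11 observations and assign midranks.
sorted (value, group, rank): (7,G1,1), (8,G3,2), (11,G3,3), (12,G1,4), (14,G2,5), (15,G1,6.5), (15,G3,6.5), (16,G1,8), (18,G2,9), (19,G2,10), (24,G3,11)
Step 2: Sum ranks within each group.
R_1 = 19.5 (n_1 = 4)
R_2 = 24 (n_2 = 3)
R_3 = 22.5 (n_3 = 4)
Step 3: H = 12/(N(N+1)) * sum(R_i^2/n_i) - 3(N+1)
     = 12/(11*12) * (19.5^2/4 + 24^2/3 + 22.5^2/4) - 3*12
     = 0.090909 * 413.625 - 36
     = 1.602273.
Step 4: Ties present; correction factor C = 1 - 6/(11^3 - 11) = 0.995455. Corrected H = 1.602273 / 0.995455 = 1.609589.
Step 5: Under H0, H ~ chi^2(2); p-value = 0.447180.
Step 6: alpha = 0.05. fail to reject H0.

H = 1.6096, df = 2, p = 0.447180, fail to reject H0.


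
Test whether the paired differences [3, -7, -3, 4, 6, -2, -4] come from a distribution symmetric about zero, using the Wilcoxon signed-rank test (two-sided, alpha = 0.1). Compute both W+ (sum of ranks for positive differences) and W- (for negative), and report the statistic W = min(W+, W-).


Step 1: Drop any zero differences (none here) and take |d_i|.
|d| = [3, 7, 3, 4, 6, 2, 4]
Step 2: Midrank |d_i| (ties get averaged ranks).
ranks: |3|->2.5, |7|->7, |3|->2.5, |4|->4.5, |6|->6, |2|->1, |4|->4.5
Step 3: Attach original signs; sum ranks with positive sign and with negative sign.
W+ = 2.5 + 4.5 + 6 = 13
W- = 7 + 2.5 + 1 + 4.5 = 15
(Check: W+ + W- = 28 should equal n(n+1)/2 = 28.)
Step 4: Test statistic W = min(W+, W-) = 13.
Step 5: Ties in |d|, so use the tie-corrected normal approximation.
        E[W] = n(n+1)/4 = 7*8/4 = 14.
        Tie groups: |d|=3 (t=2), |d|=4 (t=2); sum(t^3 - t) = 12.
        Var[W] = n(n+1)(2n+1)/24 - sum(t^3-t)/48 = 840/24 - 12/48 = 34.75.
        z = (W - E[W]) / sqrt(Var[W]) = (13 - 14) / 5.8949 = -0.1696.
        Two-sided p = 2*Phi(z) = 0.865295.
Step 6: alpha = 0.1. fail to reject H0.

W+ = 13, W- = 15, W = min = 13, p = 0.865295, fail to reject H0.


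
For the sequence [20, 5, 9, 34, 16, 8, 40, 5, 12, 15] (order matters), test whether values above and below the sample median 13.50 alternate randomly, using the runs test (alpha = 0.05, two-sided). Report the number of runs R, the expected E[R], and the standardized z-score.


Step 1: Compute median = 13.50; label A = above, B = below.
Labels in order: ABBAABABBA  (n_A = 5, n_B = 5)
Step 2: Count runs R = 7.
Step 3: Under H0 (random ordering), E[R] = 2*n_A*n_B/(n_A+n_B) + 1 = 2*5*5/10 + 1 = 6.0000.
        Var[R] = 2*n_A*n_B*(2*n_A*n_B - n_A - n_B) / ((n_A+n_B)^2 * (n_A+n_B-1)) = 2000/900 = 2.2222.
        SD[R] = 1.4907.
Step 4: Continuity-corrected z = (R - 0.5 - E[R]) / SD[R] = (7 - 0.5 - 6.0000) / 1.4907 = 0.3354.
Step 5: Two-sided p-value via normal approximation = 2*(1 - Phi(|z|)) = 0.737316.
Step 6: alpha = 0.05. fail to reject H0.

R = 7, z = 0.3354, p = 0.737316, fail to reject H0.


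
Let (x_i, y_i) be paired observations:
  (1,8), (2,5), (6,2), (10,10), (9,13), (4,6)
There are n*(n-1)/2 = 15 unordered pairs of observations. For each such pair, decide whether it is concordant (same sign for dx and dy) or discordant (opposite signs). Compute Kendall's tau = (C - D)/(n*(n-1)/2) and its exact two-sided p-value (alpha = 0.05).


Step 1: Enumerate the 15 unordered pairs (i,j) with i<j and classify each by sign(x_j-x_i) * sign(y_j-y_i).
  (1,2):dx=+1,dy=-3->D; (1,3):dx=+5,dy=-6->D; (1,4):dx=+9,dy=+2->C; (1,5):dx=+8,dy=+5->C
  (1,6):dx=+3,dy=-2->D; (2,3):dx=+4,dy=-3->D; (2,4):dx=+8,dy=+5->C; (2,5):dx=+7,dy=+8->C
  (2,6):dx=+2,dy=+1->C; (3,4):dx=+4,dy=+8->C; (3,5):dx=+3,dy=+11->C; (3,6):dx=-2,dy=+4->D
  (4,5):dx=-1,dy=+3->D; (4,6):dx=-6,dy=-4->C; (5,6):dx=-5,dy=-7->C
Step 2: C = 9, D = 6, total pairs = 15.
Step 3: tau = (C - D)/(n(n-1)/2) = (9 - 6)/15 = 0.200000.
Step 4: Exact two-sided p-value (enumerate n! = 720 permutations of y under H0): p = 0.719444.
Step 5: alpha = 0.05. fail to reject H0.

tau_b = 0.2000 (C=9, D=6), p = 0.719444, fail to reject H0.


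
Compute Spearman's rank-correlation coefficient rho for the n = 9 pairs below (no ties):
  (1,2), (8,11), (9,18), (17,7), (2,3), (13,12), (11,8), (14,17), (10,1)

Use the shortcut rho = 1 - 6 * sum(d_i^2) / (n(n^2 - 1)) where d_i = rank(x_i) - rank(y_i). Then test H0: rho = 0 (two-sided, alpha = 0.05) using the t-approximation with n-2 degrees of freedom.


Step 1: Rank x and y separately (midranks; no ties here).
rank(x): 1->1, 8->3, 9->4, 17->9, 2->2, 13->7, 11->6, 14->8, 10->5
rank(y): 2->2, 11->6, 18->9, 7->4, 3->3, 12->7, 8->5, 17->8, 1->1
Step 2: d_i = R_x(i) - R_y(i); compute d_i^2.
  (1-2)^2=1, (3-6)^2=9, (4-9)^2=25, (9-4)^2=25, (2-3)^2=1, (7-7)^2=0, (6-5)^2=1, (8-8)^2=0, (5-1)^2=16
sum(d^2) = 78.
Step 3: rho = 1 - 6*78 / (9*(9^2 - 1)) = 1 - 468/720 = 0.350000.
Step 4: Under H0, t = rho * sqrt((n-2)/(1-rho^2)) = 0.9885 ~ t(7).
Step 5: Two-sided p-value from the t-distribution with 7 df = 0.355820.
Step 6: alpha = 0.05. fail to reject H0.

rho = 0.3500, p = 0.355820, fail to reject H0 at alpha = 0.05.


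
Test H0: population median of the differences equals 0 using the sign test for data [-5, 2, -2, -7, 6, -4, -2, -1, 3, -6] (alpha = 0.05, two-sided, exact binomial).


Step 1: Discard zero differences. Original n = 10; n_eff = number of nonzero differences = 10.
Nonzero differences (with sign): -5, +2, -2, -7, +6, -4, -2, -1, +3, -6
Step 2: Count signs: positive = 3, negative = 7.
Step 3: Under H0: P(positive) = 0.5, so the number of positives S ~ Bin(10, 0.5).
Step 4: Two-sided exact p-value = sum of Bin(10,0.5) probabilities at or below the observed probability = 0.343750.
Step 5: alpha = 0.05. fail to reject H0.

n_eff = 10, pos = 3, neg = 7, p = 0.343750, fail to reject H0.


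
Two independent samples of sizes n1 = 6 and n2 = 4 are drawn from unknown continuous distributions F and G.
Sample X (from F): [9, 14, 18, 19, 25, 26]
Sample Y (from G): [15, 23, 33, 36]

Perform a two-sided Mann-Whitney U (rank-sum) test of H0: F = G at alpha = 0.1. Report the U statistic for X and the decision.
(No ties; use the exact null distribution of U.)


Step 1: Combine and sort all 10 observations; assign midranks.
sorted (value, group): (9,X), (14,X), (15,Y), (18,X), (19,X), (23,Y), (25,X), (26,X), (33,Y), (36,Y)
ranks: 9->1, 14->2, 15->3, 18->4, 19->5, 23->6, 25->7, 26->8, 33->9, 36->10
Step 2: Rank sum for X: R1 = 1 + 2 + 4 + 5 + 7 + 8 = 27.
Step 3: U_X = R1 - n1(n1+1)/2 = 27 - 6*7/2 = 27 - 21 = 6.
       U_Y = n1*n2 - U_X = 24 - 6 = 18.
Step 4: No ties, so the exact null distribution of U (based on enumerating the C(10,6) = 210 equally likely rank assignments) gives the two-sided p-value.
Step 5: p-value = 0.257143; compare to alpha = 0.1. fail to reject H0.

U_X = 6, p = 0.257143, fail to reject H0 at alpha = 0.1.


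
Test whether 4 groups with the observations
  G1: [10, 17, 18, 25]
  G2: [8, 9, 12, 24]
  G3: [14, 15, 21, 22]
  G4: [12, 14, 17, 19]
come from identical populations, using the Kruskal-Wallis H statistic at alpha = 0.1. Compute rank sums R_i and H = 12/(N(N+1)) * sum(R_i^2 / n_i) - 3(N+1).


Step 1: Combine all N = 16 observations and assign midranks.
sorted (value, group, rank): (8,G2,1), (9,G2,2), (10,G1,3), (12,G2,4.5), (12,G4,4.5), (14,G3,6.5), (14,G4,6.5), (15,G3,8), (17,G1,9.5), (17,G4,9.5), (18,G1,11), (19,G4,12), (21,G3,13), (22,G3,14), (24,G2,15), (25,G1,16)
Step 2: Sum ranks within each group.
R_1 = 39.5 (n_1 = 4)
R_2 = 22.5 (n_2 = 4)
R_3 = 41.5 (n_3 = 4)
R_4 = 32.5 (n_4 = 4)
Step 3: H = 12/(N(N+1)) * sum(R_i^2/n_i) - 3(N+1)
     = 12/(16*17) * (39.5^2/4 + 22.5^2/4 + 41.5^2/4 + 32.5^2/4) - 3*17
     = 0.044118 * 1211.25 - 51
     = 2.437500.
Step 4: Ties present; correction factor C = 1 - 18/(16^3 - 16) = 0.995588. Corrected H = 2.437500 / 0.995588 = 2.448301.
Step 5: Under H0, H ~ chi^2(3); p-value = 0.484707.
Step 6: alpha = 0.1. fail to reject H0.

H = 2.4483, df = 3, p = 0.484707, fail to reject H0.


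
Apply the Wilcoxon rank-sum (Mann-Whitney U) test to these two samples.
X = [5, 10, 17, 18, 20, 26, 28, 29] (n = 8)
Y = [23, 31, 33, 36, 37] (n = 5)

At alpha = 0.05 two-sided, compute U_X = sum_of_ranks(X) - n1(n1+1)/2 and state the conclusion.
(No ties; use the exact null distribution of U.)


Step 1: Combine and sort all 13 observations; assign midranks.
sorted (value, group): (5,X), (10,X), (17,X), (18,X), (20,X), (23,Y), (26,X), (28,X), (29,X), (31,Y), (33,Y), (36,Y), (37,Y)
ranks: 5->1, 10->2, 17->3, 18->4, 20->5, 23->6, 26->7, 28->8, 29->9, 31->10, 33->11, 36->12, 37->13
Step 2: Rank sum for X: R1 = 1 + 2 + 3 + 4 + 5 + 7 + 8 + 9 = 39.
Step 3: U_X = R1 - n1(n1+1)/2 = 39 - 8*9/2 = 39 - 36 = 3.
       U_Y = n1*n2 - U_X = 40 - 3 = 37.
Step 4: No ties, so the exact null distribution of U (based on enumerating the C(13,8) = 1287 equally likely rank assignments) gives the two-sided p-value.
Step 5: p-value = 0.010878; compare to alpha = 0.05. reject H0.

U_X = 3, p = 0.010878, reject H0 at alpha = 0.05.


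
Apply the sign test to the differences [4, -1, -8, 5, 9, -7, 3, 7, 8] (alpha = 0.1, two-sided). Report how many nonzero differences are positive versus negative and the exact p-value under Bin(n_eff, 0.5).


Step 1: Discard zero differences. Original n = 9; n_eff = number of nonzero differences = 9.
Nonzero differences (with sign): +4, -1, -8, +5, +9, -7, +3, +7, +8
Step 2: Count signs: positive = 6, negative = 3.
Step 3: Under H0: P(positive) = 0.5, so the number of positives S ~ Bin(9, 0.5).
Step 4: Two-sided exact p-value = sum of Bin(9,0.5) probabilities at or below the observed probability = 0.507812.
Step 5: alpha = 0.1. fail to reject H0.

n_eff = 9, pos = 6, neg = 3, p = 0.507812, fail to reject H0.


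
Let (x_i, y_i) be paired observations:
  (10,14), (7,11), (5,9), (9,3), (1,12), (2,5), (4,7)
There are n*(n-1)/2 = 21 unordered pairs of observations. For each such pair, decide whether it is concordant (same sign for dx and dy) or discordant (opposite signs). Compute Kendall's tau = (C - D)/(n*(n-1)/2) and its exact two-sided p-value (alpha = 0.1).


Step 1: Enumerate the 21 unordered pairs (i,j) with i<j and classify each by sign(x_j-x_i) * sign(y_j-y_i).
  (1,2):dx=-3,dy=-3->C; (1,3):dx=-5,dy=-5->C; (1,4):dx=-1,dy=-11->C; (1,5):dx=-9,dy=-2->C
  (1,6):dx=-8,dy=-9->C; (1,7):dx=-6,dy=-7->C; (2,3):dx=-2,dy=-2->C; (2,4):dx=+2,dy=-8->D
  (2,5):dx=-6,dy=+1->D; (2,6):dx=-5,dy=-6->C; (2,7):dx=-3,dy=-4->C; (3,4):dx=+4,dy=-6->D
  (3,5):dx=-4,dy=+3->D; (3,6):dx=-3,dy=-4->C; (3,7):dx=-1,dy=-2->C; (4,5):dx=-8,dy=+9->D
  (4,6):dx=-7,dy=+2->D; (4,7):dx=-5,dy=+4->D; (5,6):dx=+1,dy=-7->D; (5,7):dx=+3,dy=-5->D
  (6,7):dx=+2,dy=+2->C
Step 2: C = 12, D = 9, total pairs = 21.
Step 3: tau = (C - D)/(n(n-1)/2) = (12 - 9)/21 = 0.142857.
Step 4: Exact two-sided p-value (enumerate n! = 5040 permutations of y under H0): p = 0.772619.
Step 5: alpha = 0.1. fail to reject H0.

tau_b = 0.1429 (C=12, D=9), p = 0.772619, fail to reject H0.


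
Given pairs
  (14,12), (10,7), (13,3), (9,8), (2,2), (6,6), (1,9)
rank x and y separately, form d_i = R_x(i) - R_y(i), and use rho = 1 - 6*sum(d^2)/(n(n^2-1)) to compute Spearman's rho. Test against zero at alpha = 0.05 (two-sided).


Step 1: Rank x and y separately (midranks; no ties here).
rank(x): 14->7, 10->5, 13->6, 9->4, 2->2, 6->3, 1->1
rank(y): 12->7, 7->4, 3->2, 8->5, 2->1, 6->3, 9->6
Step 2: d_i = R_x(i) - R_y(i); compute d_i^2.
  (7-7)^2=0, (5-4)^2=1, (6-2)^2=16, (4-5)^2=1, (2-1)^2=1, (3-3)^2=0, (1-6)^2=25
sum(d^2) = 44.
Step 3: rho = 1 - 6*44 / (7*(7^2 - 1)) = 1 - 264/336 = 0.214286.
Step 4: Under H0, t = rho * sqrt((n-2)/(1-rho^2)) = 0.4906 ~ t(5).
Step 5: Two-sided p-value from the t-distribution with 5 df = 0.644512.
Step 6: alpha = 0.05. fail to reject H0.

rho = 0.2143, p = 0.644512, fail to reject H0 at alpha = 0.05.


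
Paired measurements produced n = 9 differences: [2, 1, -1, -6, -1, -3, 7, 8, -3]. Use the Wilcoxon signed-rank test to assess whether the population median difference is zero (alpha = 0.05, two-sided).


Step 1: Drop any zero differences (none here) and take |d_i|.
|d| = [2, 1, 1, 6, 1, 3, 7, 8, 3]
Step 2: Midrank |d_i| (ties get averaged ranks).
ranks: |2|->4, |1|->2, |1|->2, |6|->7, |1|->2, |3|->5.5, |7|->8, |8|->9, |3|->5.5
Step 3: Attach original signs; sum ranks with positive sign and with negative sign.
W+ = 4 + 2 + 8 + 9 = 23
W- = 2 + 7 + 2 + 5.5 + 5.5 = 22
(Check: W+ + W- = 45 should equal n(n+1)/2 = 45.)
Step 4: Test statistic W = min(W+, W-) = 22.
Step 5: Ties in |d|, so use the tie-corrected normal approximation.
        E[W] = n(n+1)/4 = 9*10/4 = 22.5.
        Tie groups: |d|=1 (t=3), |d|=3 (t=2); sum(t^3 - t) = 30.
        Var[W] = n(n+1)(2n+1)/24 - sum(t^3-t)/48 = 1710/24 - 30/48 = 70.625.
        z = (W - E[W]) / sqrt(Var[W]) = (22 - 22.5) / 8.4039 = -0.0595.
        Two-sided p = 2*Phi(z) = 0.952557.
Step 6: alpha = 0.05. fail to reject H0.

W+ = 23, W- = 22, W = min = 22, p = 0.952557, fail to reject H0.


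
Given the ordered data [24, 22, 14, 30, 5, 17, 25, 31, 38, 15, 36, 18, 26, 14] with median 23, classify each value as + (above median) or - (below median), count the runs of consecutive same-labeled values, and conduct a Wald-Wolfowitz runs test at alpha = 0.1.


Step 1: Compute median = 23; label A = above, B = below.
Labels in order: ABBABBAAABABAB  (n_A = 7, n_B = 7)
Step 2: Count runs R = 10.
Step 3: Under H0 (random ordering), E[R] = 2*n_A*n_B/(n_A+n_B) + 1 = 2*7*7/14 + 1 = 8.0000.
        Var[R] = 2*n_A*n_B*(2*n_A*n_B - n_A - n_B) / ((n_A+n_B)^2 * (n_A+n_B-1)) = 8232/2548 = 3.2308.
        SD[R] = 1.7974.
Step 4: Continuity-corrected z = (R - 0.5 - E[R]) / SD[R] = (10 - 0.5 - 8.0000) / 1.7974 = 0.8345.
Step 5: Two-sided p-value via normal approximation = 2*(1 - Phi(|z|)) = 0.403986.
Step 6: alpha = 0.1. fail to reject H0.

R = 10, z = 0.8345, p = 0.403986, fail to reject H0.


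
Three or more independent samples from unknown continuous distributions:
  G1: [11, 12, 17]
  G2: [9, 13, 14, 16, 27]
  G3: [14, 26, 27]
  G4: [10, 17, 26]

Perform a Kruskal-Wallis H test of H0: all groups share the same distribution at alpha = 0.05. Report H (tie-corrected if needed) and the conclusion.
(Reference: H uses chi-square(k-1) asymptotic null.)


Step 1: Combine all N = 14 observations and assign midranks.
sorted (value, group, rank): (9,G2,1), (10,G4,2), (11,G1,3), (12,G1,4), (13,G2,5), (14,G2,6.5), (14,G3,6.5), (16,G2,8), (17,G1,9.5), (17,G4,9.5), (26,G3,11.5), (26,G4,11.5), (27,G2,13.5), (27,G3,13.5)
Step 2: Sum ranks within each group.
R_1 = 16.5 (n_1 = 3)
R_2 = 34 (n_2 = 5)
R_3 = 31.5 (n_3 = 3)
R_4 = 23 (n_4 = 3)
Step 3: H = 12/(N(N+1)) * sum(R_i^2/n_i) - 3(N+1)
     = 12/(14*15) * (16.5^2/3 + 34^2/5 + 31.5^2/3 + 23^2/3) - 3*15
     = 0.057143 * 829.033 - 45
     = 2.373333.
Step 4: Ties present; correction factor C = 1 - 24/(14^3 - 14) = 0.991209. Corrected H = 2.373333 / 0.991209 = 2.394383.
Step 5: Under H0, H ~ chi^2(3); p-value = 0.494681.
Step 6: alpha = 0.05. fail to reject H0.

H = 2.3944, df = 3, p = 0.494681, fail to reject H0.


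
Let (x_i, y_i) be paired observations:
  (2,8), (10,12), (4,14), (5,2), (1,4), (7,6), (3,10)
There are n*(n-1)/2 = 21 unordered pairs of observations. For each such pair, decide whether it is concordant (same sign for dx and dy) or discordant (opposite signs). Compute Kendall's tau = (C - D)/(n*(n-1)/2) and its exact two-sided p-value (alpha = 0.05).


Step 1: Enumerate the 21 unordered pairs (i,j) with i<j and classify each by sign(x_j-x_i) * sign(y_j-y_i).
  (1,2):dx=+8,dy=+4->C; (1,3):dx=+2,dy=+6->C; (1,4):dx=+3,dy=-6->D; (1,5):dx=-1,dy=-4->C
  (1,6):dx=+5,dy=-2->D; (1,7):dx=+1,dy=+2->C; (2,3):dx=-6,dy=+2->D; (2,4):dx=-5,dy=-10->C
  (2,5):dx=-9,dy=-8->C; (2,6):dx=-3,dy=-6->C; (2,7):dx=-7,dy=-2->C; (3,4):dx=+1,dy=-12->D
  (3,5):dx=-3,dy=-10->C; (3,6):dx=+3,dy=-8->D; (3,7):dx=-1,dy=-4->C; (4,5):dx=-4,dy=+2->D
  (4,6):dx=+2,dy=+4->C; (4,7):dx=-2,dy=+8->D; (5,6):dx=+6,dy=+2->C; (5,7):dx=+2,dy=+6->C
  (6,7):dx=-4,dy=+4->D
Step 2: C = 13, D = 8, total pairs = 21.
Step 3: tau = (C - D)/(n(n-1)/2) = (13 - 8)/21 = 0.238095.
Step 4: Exact two-sided p-value (enumerate n! = 5040 permutations of y under H0): p = 0.561905.
Step 5: alpha = 0.05. fail to reject H0.

tau_b = 0.2381 (C=13, D=8), p = 0.561905, fail to reject H0.


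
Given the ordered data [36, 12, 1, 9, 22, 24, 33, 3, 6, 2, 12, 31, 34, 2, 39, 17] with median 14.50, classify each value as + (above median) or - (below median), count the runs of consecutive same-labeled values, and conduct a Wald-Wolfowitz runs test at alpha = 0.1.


Step 1: Compute median = 14.50; label A = above, B = below.
Labels in order: ABBBAAABBBBAABAA  (n_A = 8, n_B = 8)
Step 2: Count runs R = 7.
Step 3: Under H0 (random ordering), E[R] = 2*n_A*n_B/(n_A+n_B) + 1 = 2*8*8/16 + 1 = 9.0000.
        Var[R] = 2*n_A*n_B*(2*n_A*n_B - n_A - n_B) / ((n_A+n_B)^2 * (n_A+n_B-1)) = 14336/3840 = 3.7333.
        SD[R] = 1.9322.
Step 4: Continuity-corrected z = (R + 0.5 - E[R]) / SD[R] = (7 + 0.5 - 9.0000) / 1.9322 = -0.7763.
Step 5: Two-sided p-value via normal approximation = 2*(1 - Phi(|z|)) = 0.437558.
Step 6: alpha = 0.1. fail to reject H0.

R = 7, z = -0.7763, p = 0.437558, fail to reject H0.


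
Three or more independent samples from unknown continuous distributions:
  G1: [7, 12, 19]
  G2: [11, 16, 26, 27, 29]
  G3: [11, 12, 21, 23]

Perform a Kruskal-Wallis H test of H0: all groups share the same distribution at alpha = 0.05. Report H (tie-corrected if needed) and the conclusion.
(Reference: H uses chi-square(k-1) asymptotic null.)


Step 1: Combine all N = 12 observations and assign midranks.
sorted (value, group, rank): (7,G1,1), (11,G2,2.5), (11,G3,2.5), (12,G1,4.5), (12,G3,4.5), (16,G2,6), (19,G1,7), (21,G3,8), (23,G3,9), (26,G2,10), (27,G2,11), (29,G2,12)
Step 2: Sum ranks within each group.
R_1 = 12.5 (n_1 = 3)
R_2 = 41.5 (n_2 = 5)
R_3 = 24 (n_3 = 4)
Step 3: H = 12/(N(N+1)) * sum(R_i^2/n_i) - 3(N+1)
     = 12/(12*13) * (12.5^2/3 + 41.5^2/5 + 24^2/4) - 3*13
     = 0.076923 * 540.533 - 39
     = 2.579487.
Step 4: Ties present; correction factor C = 1 - 12/(12^3 - 12) = 0.993007. Corrected H = 2.579487 / 0.993007 = 2.597653.
Step 5: Under H0, H ~ chi^2(2); p-value = 0.272852.
Step 6: alpha = 0.05. fail to reject H0.

H = 2.5977, df = 2, p = 0.272852, fail to reject H0.


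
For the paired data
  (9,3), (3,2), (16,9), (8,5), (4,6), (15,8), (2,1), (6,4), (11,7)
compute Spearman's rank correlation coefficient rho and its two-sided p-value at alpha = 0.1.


Step 1: Rank x and y separately (midranks; no ties here).
rank(x): 9->6, 3->2, 16->9, 8->5, 4->3, 15->8, 2->1, 6->4, 11->7
rank(y): 3->3, 2->2, 9->9, 5->5, 6->6, 8->8, 1->1, 4->4, 7->7
Step 2: d_i = R_x(i) - R_y(i); compute d_i^2.
  (6-3)^2=9, (2-2)^2=0, (9-9)^2=0, (5-5)^2=0, (3-6)^2=9, (8-8)^2=0, (1-1)^2=0, (4-4)^2=0, (7-7)^2=0
sum(d^2) = 18.
Step 3: rho = 1 - 6*18 / (9*(9^2 - 1)) = 1 - 108/720 = 0.850000.
Step 4: Under H0, t = rho * sqrt((n-2)/(1-rho^2)) = 4.2691 ~ t(7).
Step 5: Two-sided p-value from the t-distribution with 7 df = 0.003705.
Step 6: alpha = 0.1. reject H0.

rho = 0.8500, p = 0.003705, reject H0 at alpha = 0.1.


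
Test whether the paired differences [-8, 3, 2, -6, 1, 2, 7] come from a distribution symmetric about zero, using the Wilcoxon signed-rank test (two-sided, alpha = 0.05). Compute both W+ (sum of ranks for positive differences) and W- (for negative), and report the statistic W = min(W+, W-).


Step 1: Drop any zero differences (none here) and take |d_i|.
|d| = [8, 3, 2, 6, 1, 2, 7]
Step 2: Midrank |d_i| (ties get averaged ranks).
ranks: |8|->7, |3|->4, |2|->2.5, |6|->5, |1|->1, |2|->2.5, |7|->6
Step 3: Attach original signs; sum ranks with positive sign and with negative sign.
W+ = 4 + 2.5 + 1 + 2.5 + 6 = 16
W- = 7 + 5 = 12
(Check: W+ + W- = 28 should equal n(n+1)/2 = 28.)
Step 4: Test statistic W = min(W+, W-) = 12.
Step 5: Ties in |d|, so use the tie-corrected normal approximation.
        E[W] = n(n+1)/4 = 7*8/4 = 14.
        Tie groups: |d|=2 (t=2); sum(t^3 - t) = 6.
        Var[W] = n(n+1)(2n+1)/24 - sum(t^3-t)/48 = 840/24 - 6/48 = 34.875.
        z = (W - E[W]) / sqrt(Var[W]) = (12 - 14) / 5.9055 = -0.3387.
        Two-sided p = 2*Phi(z) = 0.734861.
Step 6: alpha = 0.05. fail to reject H0.

W+ = 16, W- = 12, W = min = 12, p = 0.734861, fail to reject H0.


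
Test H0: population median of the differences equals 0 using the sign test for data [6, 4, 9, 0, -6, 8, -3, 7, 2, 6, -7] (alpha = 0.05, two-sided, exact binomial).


Step 1: Discard zero differences. Original n = 11; n_eff = number of nonzero differences = 10.
Nonzero differences (with sign): +6, +4, +9, -6, +8, -3, +7, +2, +6, -7
Step 2: Count signs: positive = 7, negative = 3.
Step 3: Under H0: P(positive) = 0.5, so the number of positives S ~ Bin(10, 0.5).
Step 4: Two-sided exact p-value = sum of Bin(10,0.5) probabilities at or below the observed probability = 0.343750.
Step 5: alpha = 0.05. fail to reject H0.

n_eff = 10, pos = 7, neg = 3, p = 0.343750, fail to reject H0.


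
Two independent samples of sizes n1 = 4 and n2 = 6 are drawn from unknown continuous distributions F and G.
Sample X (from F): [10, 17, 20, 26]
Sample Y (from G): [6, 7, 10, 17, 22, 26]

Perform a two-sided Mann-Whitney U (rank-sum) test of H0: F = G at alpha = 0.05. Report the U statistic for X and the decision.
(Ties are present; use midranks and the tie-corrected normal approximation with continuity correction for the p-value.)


Step 1: Combine and sort all 10 observations; assign midranks.
sorted (value, group): (6,Y), (7,Y), (10,X), (10,Y), (17,X), (17,Y), (20,X), (22,Y), (26,X), (26,Y)
ranks: 6->1, 7->2, 10->3.5, 10->3.5, 17->5.5, 17->5.5, 20->7, 22->8, 26->9.5, 26->9.5
Step 2: Rank sum for X: R1 = 3.5 + 5.5 + 7 + 9.5 = 25.5.
Step 3: U_X = R1 - n1(n1+1)/2 = 25.5 - 4*5/2 = 25.5 - 10 = 15.5.
       U_Y = n1*n2 - U_X = 24 - 15.5 = 8.5.
Step 4: Ties are present, so use the tie-corrected normal approximation (with continuity correction) for the p-value.
Step 5: p-value = 0.518605; compare to alpha = 0.05. fail to reject H0.

U_X = 15.5, p = 0.518605, fail to reject H0 at alpha = 0.05.


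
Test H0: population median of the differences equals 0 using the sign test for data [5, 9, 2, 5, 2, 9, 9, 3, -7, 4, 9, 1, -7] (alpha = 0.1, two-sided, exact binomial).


Step 1: Discard zero differences. Original n = 13; n_eff = number of nonzero differences = 13.
Nonzero differences (with sign): +5, +9, +2, +5, +2, +9, +9, +3, -7, +4, +9, +1, -7
Step 2: Count signs: positive = 11, negative = 2.
Step 3: Under H0: P(positive) = 0.5, so the number of positives S ~ Bin(13, 0.5).
Step 4: Two-sided exact p-value = sum of Bin(13,0.5) probabilities at or below the observed probability = 0.022461.
Step 5: alpha = 0.1. reject H0.

n_eff = 13, pos = 11, neg = 2, p = 0.022461, reject H0.


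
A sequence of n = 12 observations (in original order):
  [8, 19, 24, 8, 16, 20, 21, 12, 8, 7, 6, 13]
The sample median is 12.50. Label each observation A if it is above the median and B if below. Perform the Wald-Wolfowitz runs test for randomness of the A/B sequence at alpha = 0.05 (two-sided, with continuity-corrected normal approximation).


Step 1: Compute median = 12.50; label A = above, B = below.
Labels in order: BAABAAABBBBA  (n_A = 6, n_B = 6)
Step 2: Count runs R = 6.
Step 3: Under H0 (random ordering), E[R] = 2*n_A*n_B/(n_A+n_B) + 1 = 2*6*6/12 + 1 = 7.0000.
        Var[R] = 2*n_A*n_B*(2*n_A*n_B - n_A - n_B) / ((n_A+n_B)^2 * (n_A+n_B-1)) = 4320/1584 = 2.7273.
        SD[R] = 1.6514.
Step 4: Continuity-corrected z = (R + 0.5 - E[R]) / SD[R] = (6 + 0.5 - 7.0000) / 1.6514 = -0.3028.
Step 5: Two-sided p-value via normal approximation = 2*(1 - Phi(|z|)) = 0.762069.
Step 6: alpha = 0.05. fail to reject H0.

R = 6, z = -0.3028, p = 0.762069, fail to reject H0.


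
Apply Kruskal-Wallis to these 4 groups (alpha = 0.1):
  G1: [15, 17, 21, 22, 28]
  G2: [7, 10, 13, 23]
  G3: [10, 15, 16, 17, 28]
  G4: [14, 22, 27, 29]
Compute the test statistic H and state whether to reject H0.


Step 1: Combine all N = 18 observations and assign midranks.
sorted (value, group, rank): (7,G2,1), (10,G2,2.5), (10,G3,2.5), (13,G2,4), (14,G4,5), (15,G1,6.5), (15,G3,6.5), (16,G3,8), (17,G1,9.5), (17,G3,9.5), (21,G1,11), (22,G1,12.5), (22,G4,12.5), (23,G2,14), (27,G4,15), (28,G1,16.5), (28,G3,16.5), (29,G4,18)
Step 2: Sum ranks within each group.
R_1 = 56 (n_1 = 5)
R_2 = 21.5 (n_2 = 4)
R_3 = 43 (n_3 = 5)
R_4 = 50.5 (n_4 = 4)
Step 3: H = 12/(N(N+1)) * sum(R_i^2/n_i) - 3(N+1)
     = 12/(18*19) * (56^2/5 + 21.5^2/4 + 43^2/5 + 50.5^2/4) - 3*19
     = 0.035088 * 1750.12 - 57
     = 4.407895.
Step 4: Ties present; correction factor C = 1 - 30/(18^3 - 18) = 0.994840. Corrected H = 4.407895 / 0.994840 = 4.430757.
Step 5: Under H0, H ~ chi^2(3); p-value = 0.218550.
Step 6: alpha = 0.1. fail to reject H0.

H = 4.4308, df = 3, p = 0.218550, fail to reject H0.


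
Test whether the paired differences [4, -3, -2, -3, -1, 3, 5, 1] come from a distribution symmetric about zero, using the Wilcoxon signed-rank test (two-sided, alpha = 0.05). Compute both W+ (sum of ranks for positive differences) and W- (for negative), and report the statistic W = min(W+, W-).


Step 1: Drop any zero differences (none here) and take |d_i|.
|d| = [4, 3, 2, 3, 1, 3, 5, 1]
Step 2: Midrank |d_i| (ties get averaged ranks).
ranks: |4|->7, |3|->5, |2|->3, |3|->5, |1|->1.5, |3|->5, |5|->8, |1|->1.5
Step 3: Attach original signs; sum ranks with positive sign and with negative sign.
W+ = 7 + 5 + 8 + 1.5 = 21.5
W- = 5 + 3 + 5 + 1.5 = 14.5
(Check: W+ + W- = 36 should equal n(n+1)/2 = 36.)
Step 4: Test statistic W = min(W+, W-) = 14.5.
Step 5: Ties in |d|, so use the tie-corrected normal approximation.
        E[W] = n(n+1)/4 = 8*9/4 = 18.
        Tie groups: |d|=1 (t=2), |d|=3 (t=3); sum(t^3 - t) = 30.
        Var[W] = n(n+1)(2n+1)/24 - sum(t^3-t)/48 = 1224/24 - 30/48 = 50.375.
        z = (W - E[W]) / sqrt(Var[W]) = (14.5 - 18) / 7.0975 = -0.4931.
        Two-sided p = 2*Phi(z) = 0.621921.
Step 6: alpha = 0.05. fail to reject H0.

W+ = 21.5, W- = 14.5, W = min = 14.5, p = 0.621921, fail to reject H0.


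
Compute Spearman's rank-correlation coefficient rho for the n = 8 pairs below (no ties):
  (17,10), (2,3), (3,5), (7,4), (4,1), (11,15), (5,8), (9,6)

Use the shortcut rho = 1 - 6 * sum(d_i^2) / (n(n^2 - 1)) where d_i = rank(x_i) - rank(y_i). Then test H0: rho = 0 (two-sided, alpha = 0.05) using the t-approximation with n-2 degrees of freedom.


Step 1: Rank x and y separately (midranks; no ties here).
rank(x): 17->8, 2->1, 3->2, 7->5, 4->3, 11->7, 5->4, 9->6
rank(y): 10->7, 3->2, 5->4, 4->3, 1->1, 15->8, 8->6, 6->5
Step 2: d_i = R_x(i) - R_y(i); compute d_i^2.
  (8-7)^2=1, (1-2)^2=1, (2-4)^2=4, (5-3)^2=4, (3-1)^2=4, (7-8)^2=1, (4-6)^2=4, (6-5)^2=1
sum(d^2) = 20.
Step 3: rho = 1 - 6*20 / (8*(8^2 - 1)) = 1 - 120/504 = 0.761905.
Step 4: Under H0, t = rho * sqrt((n-2)/(1-rho^2)) = 2.8814 ~ t(6).
Step 5: Two-sided p-value from the t-distribution with 6 df = 0.028005.
Step 6: alpha = 0.05. reject H0.

rho = 0.7619, p = 0.028005, reject H0 at alpha = 0.05.


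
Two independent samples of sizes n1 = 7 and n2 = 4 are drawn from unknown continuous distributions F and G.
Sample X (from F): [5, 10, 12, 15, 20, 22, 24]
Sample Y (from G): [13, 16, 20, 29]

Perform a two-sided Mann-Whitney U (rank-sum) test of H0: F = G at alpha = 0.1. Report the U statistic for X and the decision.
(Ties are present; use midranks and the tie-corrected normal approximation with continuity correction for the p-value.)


Step 1: Combine and sort all 11 observations; assign midranks.
sorted (value, group): (5,X), (10,X), (12,X), (13,Y), (15,X), (16,Y), (20,X), (20,Y), (22,X), (24,X), (29,Y)
ranks: 5->1, 10->2, 12->3, 13->4, 15->5, 16->6, 20->7.5, 20->7.5, 22->9, 24->10, 29->11
Step 2: Rank sum for X: R1 = 1 + 2 + 3 + 5 + 7.5 + 9 + 10 = 37.5.
Step 3: U_X = R1 - n1(n1+1)/2 = 37.5 - 7*8/2 = 37.5 - 28 = 9.5.
       U_Y = n1*n2 - U_X = 28 - 9.5 = 18.5.
Step 4: Ties are present, so use the tie-corrected normal approximation (with continuity correction) for the p-value.
Step 5: p-value = 0.448659; compare to alpha = 0.1. fail to reject H0.

U_X = 9.5, p = 0.448659, fail to reject H0 at alpha = 0.1.


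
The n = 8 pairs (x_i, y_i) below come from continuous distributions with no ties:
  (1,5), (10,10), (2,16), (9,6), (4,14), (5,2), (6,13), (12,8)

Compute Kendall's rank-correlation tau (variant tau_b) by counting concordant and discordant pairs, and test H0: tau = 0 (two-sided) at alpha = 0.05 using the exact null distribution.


Step 1: Enumerate the 28 unordered pairs (i,j) with i<j and classify each by sign(x_j-x_i) * sign(y_j-y_i).
  (1,2):dx=+9,dy=+5->C; (1,3):dx=+1,dy=+11->C; (1,4):dx=+8,dy=+1->C; (1,5):dx=+3,dy=+9->C
  (1,6):dx=+4,dy=-3->D; (1,7):dx=+5,dy=+8->C; (1,8):dx=+11,dy=+3->C; (2,3):dx=-8,dy=+6->D
  (2,4):dx=-1,dy=-4->C; (2,5):dx=-6,dy=+4->D; (2,6):dx=-5,dy=-8->C; (2,7):dx=-4,dy=+3->D
  (2,8):dx=+2,dy=-2->D; (3,4):dx=+7,dy=-10->D; (3,5):dx=+2,dy=-2->D; (3,6):dx=+3,dy=-14->D
  (3,7):dx=+4,dy=-3->D; (3,8):dx=+10,dy=-8->D; (4,5):dx=-5,dy=+8->D; (4,6):dx=-4,dy=-4->C
  (4,7):dx=-3,dy=+7->D; (4,8):dx=+3,dy=+2->C; (5,6):dx=+1,dy=-12->D; (5,7):dx=+2,dy=-1->D
  (5,8):dx=+8,dy=-6->D; (6,7):dx=+1,dy=+11->C; (6,8):dx=+7,dy=+6->C; (7,8):dx=+6,dy=-5->D
Step 2: C = 12, D = 16, total pairs = 28.
Step 3: tau = (C - D)/(n(n-1)/2) = (12 - 16)/28 = -0.142857.
Step 4: Exact two-sided p-value (enumerate n! = 40320 permutations of y under H0): p = 0.719544.
Step 5: alpha = 0.05. fail to reject H0.

tau_b = -0.1429 (C=12, D=16), p = 0.719544, fail to reject H0.


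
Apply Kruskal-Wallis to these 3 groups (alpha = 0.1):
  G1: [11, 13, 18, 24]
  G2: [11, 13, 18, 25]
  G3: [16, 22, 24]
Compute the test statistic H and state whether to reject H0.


Step 1: Combine all N = 11 observations and assign midranks.
sorted (value, group, rank): (11,G1,1.5), (11,G2,1.5), (13,G1,3.5), (13,G2,3.5), (16,G3,5), (18,G1,6.5), (18,G2,6.5), (22,G3,8), (24,G1,9.5), (24,G3,9.5), (25,G2,11)
Step 2: Sum ranks within each group.
R_1 = 21 (n_1 = 4)
R_2 = 22.5 (n_2 = 4)
R_3 = 22.5 (n_3 = 3)
Step 3: H = 12/(N(N+1)) * sum(R_i^2/n_i) - 3(N+1)
     = 12/(11*12) * (21^2/4 + 22.5^2/4 + 22.5^2/3) - 3*12
     = 0.090909 * 405.562 - 36
     = 0.869318.
Step 4: Ties present; correction factor C = 1 - 24/(11^3 - 11) = 0.981818. Corrected H = 0.869318 / 0.981818 = 0.885417.
Step 5: Under H0, H ~ chi^2(2); p-value = 0.642295.
Step 6: alpha = 0.1. fail to reject H0.

H = 0.8854, df = 2, p = 0.642295, fail to reject H0.


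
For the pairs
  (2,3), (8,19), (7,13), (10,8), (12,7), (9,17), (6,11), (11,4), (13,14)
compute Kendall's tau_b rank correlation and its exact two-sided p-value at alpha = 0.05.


Step 1: Enumerate the 36 unordered pairs (i,j) with i<j and classify each by sign(x_j-x_i) * sign(y_j-y_i).
  (1,2):dx=+6,dy=+16->C; (1,3):dx=+5,dy=+10->C; (1,4):dx=+8,dy=+5->C; (1,5):dx=+10,dy=+4->C
  (1,6):dx=+7,dy=+14->C; (1,7):dx=+4,dy=+8->C; (1,8):dx=+9,dy=+1->C; (1,9):dx=+11,dy=+11->C
  (2,3):dx=-1,dy=-6->C; (2,4):dx=+2,dy=-11->D; (2,5):dx=+4,dy=-12->D; (2,6):dx=+1,dy=-2->D
  (2,7):dx=-2,dy=-8->C; (2,8):dx=+3,dy=-15->D; (2,9):dx=+5,dy=-5->D; (3,4):dx=+3,dy=-5->D
  (3,5):dx=+5,dy=-6->D; (3,6):dx=+2,dy=+4->C; (3,7):dx=-1,dy=-2->C; (3,8):dx=+4,dy=-9->D
  (3,9):dx=+6,dy=+1->C; (4,5):dx=+2,dy=-1->D; (4,6):dx=-1,dy=+9->D; (4,7):dx=-4,dy=+3->D
  (4,8):dx=+1,dy=-4->D; (4,9):dx=+3,dy=+6->C; (5,6):dx=-3,dy=+10->D; (5,7):dx=-6,dy=+4->D
  (5,8):dx=-1,dy=-3->C; (5,9):dx=+1,dy=+7->C; (6,7):dx=-3,dy=-6->C; (6,8):dx=+2,dy=-13->D
  (6,9):dx=+4,dy=-3->D; (7,8):dx=+5,dy=-7->D; (7,9):dx=+7,dy=+3->C; (8,9):dx=+2,dy=+10->C
Step 2: C = 19, D = 17, total pairs = 36.
Step 3: tau = (C - D)/(n(n-1)/2) = (19 - 17)/36 = 0.055556.
Step 4: Exact two-sided p-value (enumerate n! = 362880 permutations of y under H0): p = 0.919455.
Step 5: alpha = 0.05. fail to reject H0.

tau_b = 0.0556 (C=19, D=17), p = 0.919455, fail to reject H0.


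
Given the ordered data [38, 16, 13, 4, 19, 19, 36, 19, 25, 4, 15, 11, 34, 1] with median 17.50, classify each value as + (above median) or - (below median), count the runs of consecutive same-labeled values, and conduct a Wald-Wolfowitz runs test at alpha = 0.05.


Step 1: Compute median = 17.50; label A = above, B = below.
Labels in order: ABBBAAAAABBBAB  (n_A = 7, n_B = 7)
Step 2: Count runs R = 6.
Step 3: Under H0 (random ordering), E[R] = 2*n_A*n_B/(n_A+n_B) + 1 = 2*7*7/14 + 1 = 8.0000.
        Var[R] = 2*n_A*n_B*(2*n_A*n_B - n_A - n_B) / ((n_A+n_B)^2 * (n_A+n_B-1)) = 8232/2548 = 3.2308.
        SD[R] = 1.7974.
Step 4: Continuity-corrected z = (R + 0.5 - E[R]) / SD[R] = (6 + 0.5 - 8.0000) / 1.7974 = -0.8345.
Step 5: Two-sided p-value via normal approximation = 2*(1 - Phi(|z|)) = 0.403986.
Step 6: alpha = 0.05. fail to reject H0.

R = 6, z = -0.8345, p = 0.403986, fail to reject H0.


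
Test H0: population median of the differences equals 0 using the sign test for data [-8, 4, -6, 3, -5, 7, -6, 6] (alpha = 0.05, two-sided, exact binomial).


Step 1: Discard zero differences. Original n = 8; n_eff = number of nonzero differences = 8.
Nonzero differences (with sign): -8, +4, -6, +3, -5, +7, -6, +6
Step 2: Count signs: positive = 4, negative = 4.
Step 3: Under H0: P(positive) = 0.5, so the number of positives S ~ Bin(8, 0.5).
Step 4: Two-sided exact p-value = sum of Bin(8,0.5) probabilities at or below the observed probability = 1.000000.
Step 5: alpha = 0.05. fail to reject H0.

n_eff = 8, pos = 4, neg = 4, p = 1.000000, fail to reject H0.


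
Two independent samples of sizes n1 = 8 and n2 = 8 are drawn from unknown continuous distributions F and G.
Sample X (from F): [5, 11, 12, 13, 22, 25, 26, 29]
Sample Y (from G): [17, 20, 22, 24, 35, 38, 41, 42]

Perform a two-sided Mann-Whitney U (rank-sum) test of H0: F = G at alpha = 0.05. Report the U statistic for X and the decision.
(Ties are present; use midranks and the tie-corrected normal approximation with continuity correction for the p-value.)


Step 1: Combine and sort all 16 observations; assign midranks.
sorted (value, group): (5,X), (11,X), (12,X), (13,X), (17,Y), (20,Y), (22,X), (22,Y), (24,Y), (25,X), (26,X), (29,X), (35,Y), (38,Y), (41,Y), (42,Y)
ranks: 5->1, 11->2, 12->3, 13->4, 17->5, 20->6, 22->7.5, 22->7.5, 24->9, 25->10, 26->11, 29->12, 35->13, 38->14, 41->15, 42->16
Step 2: Rank sum for X: R1 = 1 + 2 + 3 + 4 + 7.5 + 10 + 11 + 12 = 50.5.
Step 3: U_X = R1 - n1(n1+1)/2 = 50.5 - 8*9/2 = 50.5 - 36 = 14.5.
       U_Y = n1*n2 - U_X = 64 - 14.5 = 49.5.
Step 4: Ties are present, so use the tie-corrected normal approximation (with continuity correction) for the p-value.
Step 5: p-value = 0.073991; compare to alpha = 0.05. fail to reject H0.

U_X = 14.5, p = 0.073991, fail to reject H0 at alpha = 0.05.


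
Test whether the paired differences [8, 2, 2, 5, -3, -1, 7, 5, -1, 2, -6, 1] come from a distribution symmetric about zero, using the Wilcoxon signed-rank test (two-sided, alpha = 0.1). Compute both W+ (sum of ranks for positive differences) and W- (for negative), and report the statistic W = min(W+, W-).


Step 1: Drop any zero differences (none here) and take |d_i|.
|d| = [8, 2, 2, 5, 3, 1, 7, 5, 1, 2, 6, 1]
Step 2: Midrank |d_i| (ties get averaged ranks).
ranks: |8|->12, |2|->5, |2|->5, |5|->8.5, |3|->7, |1|->2, |7|->11, |5|->8.5, |1|->2, |2|->5, |6|->10, |1|->2
Step 3: Attach original signs; sum ranks with positive sign and with negative sign.
W+ = 12 + 5 + 5 + 8.5 + 11 + 8.5 + 5 + 2 = 57
W- = 7 + 2 + 2 + 10 = 21
(Check: W+ + W- = 78 should equal n(n+1)/2 = 78.)
Step 4: Test statistic W = min(W+, W-) = 21.
Step 5: Ties in |d|, so use the tie-corrected normal approximation.
        E[W] = n(n+1)/4 = 12*13/4 = 39.
        Tie groups: |d|=1 (t=3), |d|=2 (t=3), |d|=5 (t=2); sum(t^3 - t) = 54.
        Var[W] = n(n+1)(2n+1)/24 - sum(t^3-t)/48 = 3900/24 - 54/48 = 161.375.
        z = (W - E[W]) / sqrt(Var[W]) = (21 - 39) / 12.7033 = -1.4169.
        Two-sided p = 2*Phi(z) = 0.156498.
Step 6: alpha = 0.1. fail to reject H0.

W+ = 57, W- = 21, W = min = 21, p = 0.156498, fail to reject H0.


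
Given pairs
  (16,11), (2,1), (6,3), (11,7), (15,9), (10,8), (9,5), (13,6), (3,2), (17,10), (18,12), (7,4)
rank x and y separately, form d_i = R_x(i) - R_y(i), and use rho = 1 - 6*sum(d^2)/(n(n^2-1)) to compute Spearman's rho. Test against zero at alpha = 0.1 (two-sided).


Step 1: Rank x and y separately (midranks; no ties here).
rank(x): 16->10, 2->1, 6->3, 11->7, 15->9, 10->6, 9->5, 13->8, 3->2, 17->11, 18->12, 7->4
rank(y): 11->11, 1->1, 3->3, 7->7, 9->9, 8->8, 5->5, 6->6, 2->2, 10->10, 12->12, 4->4
Step 2: d_i = R_x(i) - R_y(i); compute d_i^2.
  (10-11)^2=1, (1-1)^2=0, (3-3)^2=0, (7-7)^2=0, (9-9)^2=0, (6-8)^2=4, (5-5)^2=0, (8-6)^2=4, (2-2)^2=0, (11-10)^2=1, (12-12)^2=0, (4-4)^2=0
sum(d^2) = 10.
Step 3: rho = 1 - 6*10 / (12*(12^2 - 1)) = 1 - 60/1716 = 0.965035.
Step 4: Under H0, t = rho * sqrt((n-2)/(1-rho^2)) = 11.6424 ~ t(10).
Step 5: Two-sided p-value from the t-distribution with 10 df = 0.000000.
Step 6: alpha = 0.1. reject H0.

rho = 0.9650, p = 0.000000, reject H0 at alpha = 0.1.


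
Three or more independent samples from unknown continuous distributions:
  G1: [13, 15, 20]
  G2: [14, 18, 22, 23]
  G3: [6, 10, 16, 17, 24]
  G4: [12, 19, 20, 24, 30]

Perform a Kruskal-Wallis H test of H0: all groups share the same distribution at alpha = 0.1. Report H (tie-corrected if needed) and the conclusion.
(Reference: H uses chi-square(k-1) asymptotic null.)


Step 1: Combine all N = 17 observations and assign midranks.
sorted (value, group, rank): (6,G3,1), (10,G3,2), (12,G4,3), (13,G1,4), (14,G2,5), (15,G1,6), (16,G3,7), (17,G3,8), (18,G2,9), (19,G4,10), (20,G1,11.5), (20,G4,11.5), (22,G2,13), (23,G2,14), (24,G3,15.5), (24,G4,15.5), (30,G4,17)
Step 2: Sum ranks within each group.
R_1 = 21.5 (n_1 = 3)
R_2 = 41 (n_2 = 4)
R_3 = 33.5 (n_3 = 5)
R_4 = 57 (n_4 = 5)
Step 3: H = 12/(N(N+1)) * sum(R_i^2/n_i) - 3(N+1)
     = 12/(17*18) * (21.5^2/3 + 41^2/4 + 33.5^2/5 + 57^2/5) - 3*18
     = 0.039216 * 1448.58 - 54
     = 2.807190.
Step 4: Ties present; correction factor C = 1 - 12/(17^3 - 17) = 0.997549. Corrected H = 2.807190 / 0.997549 = 2.814087.
Step 5: Under H0, H ~ chi^2(3); p-value = 0.421186.
Step 6: alpha = 0.1. fail to reject H0.

H = 2.8141, df = 3, p = 0.421186, fail to reject H0.


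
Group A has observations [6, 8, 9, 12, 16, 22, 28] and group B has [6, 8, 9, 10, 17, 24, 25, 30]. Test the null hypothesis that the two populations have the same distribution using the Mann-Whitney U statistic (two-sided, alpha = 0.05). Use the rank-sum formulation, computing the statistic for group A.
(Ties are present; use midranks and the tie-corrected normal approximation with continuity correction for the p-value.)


Step 1: Combine and sort all 15 observations; assign midranks.
sorted (value, group): (6,X), (6,Y), (8,X), (8,Y), (9,X), (9,Y), (10,Y), (12,X), (16,X), (17,Y), (22,X), (24,Y), (25,Y), (28,X), (30,Y)
ranks: 6->1.5, 6->1.5, 8->3.5, 8->3.5, 9->5.5, 9->5.5, 10->7, 12->8, 16->9, 17->10, 22->11, 24->12, 25->13, 28->14, 30->15
Step 2: Rank sum for X: R1 = 1.5 + 3.5 + 5.5 + 8 + 9 + 11 + 14 = 52.5.
Step 3: U_X = R1 - n1(n1+1)/2 = 52.5 - 7*8/2 = 52.5 - 28 = 24.5.
       U_Y = n1*n2 - U_X = 56 - 24.5 = 31.5.
Step 4: Ties are present, so use the tie-corrected normal approximation (with continuity correction) for the p-value.
Step 5: p-value = 0.727753; compare to alpha = 0.05. fail to reject H0.

U_X = 24.5, p = 0.727753, fail to reject H0 at alpha = 0.05.
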